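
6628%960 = 868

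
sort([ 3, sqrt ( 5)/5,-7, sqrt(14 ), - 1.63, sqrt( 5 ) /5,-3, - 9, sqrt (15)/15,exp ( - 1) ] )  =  [ - 9, - 7, - 3, - 1.63,sqrt( 15)/15,exp( - 1 ) , sqrt(5)/5,sqrt(5)/5,3, sqrt( 14) ]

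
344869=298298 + 46571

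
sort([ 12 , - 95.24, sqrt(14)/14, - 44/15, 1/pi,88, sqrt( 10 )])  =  [ - 95.24, - 44/15,  sqrt ( 14)/14,1/pi, sqrt( 10), 12, 88 ] 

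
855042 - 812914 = 42128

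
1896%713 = 470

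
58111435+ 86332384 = 144443819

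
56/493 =56/493 = 0.11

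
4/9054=2/4527 = 0.00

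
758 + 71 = 829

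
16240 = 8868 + 7372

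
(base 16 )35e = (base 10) 862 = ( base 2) 1101011110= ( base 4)31132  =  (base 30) SM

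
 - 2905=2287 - 5192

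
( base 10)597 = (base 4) 21111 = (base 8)1125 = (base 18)1f3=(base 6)2433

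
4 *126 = 504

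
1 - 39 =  - 38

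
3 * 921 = 2763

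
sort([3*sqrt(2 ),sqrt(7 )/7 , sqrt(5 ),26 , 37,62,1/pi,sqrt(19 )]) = [1/pi, sqrt( 7) /7,sqrt(5 ), 3 * sqrt( 2 ), sqrt(19) , 26, 37,62]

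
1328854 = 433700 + 895154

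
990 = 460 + 530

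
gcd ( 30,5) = 5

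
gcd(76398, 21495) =3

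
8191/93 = 8191/93  =  88.08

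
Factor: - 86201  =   - 86201^1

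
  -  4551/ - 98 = 4551/98 = 46.44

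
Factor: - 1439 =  -1439^1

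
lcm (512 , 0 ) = 0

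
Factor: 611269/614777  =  697/701 = 17^1*41^1 * 701^( - 1)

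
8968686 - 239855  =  8728831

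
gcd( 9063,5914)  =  1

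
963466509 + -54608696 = 908857813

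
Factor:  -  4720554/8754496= - 2^(-5)*3^2* 37^ ( - 1)*3697^( - 1) * 262253^1 = - 2360277/4377248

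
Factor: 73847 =73847^1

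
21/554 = 21/554 = 0.04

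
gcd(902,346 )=2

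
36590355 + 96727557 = 133317912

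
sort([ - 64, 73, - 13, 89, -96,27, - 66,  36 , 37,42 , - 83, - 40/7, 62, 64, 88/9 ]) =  [ - 96, - 83 ,-66, - 64 ,-13 , - 40/7 , 88/9,27, 36,37, 42, 62, 64,  73, 89]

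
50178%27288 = 22890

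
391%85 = 51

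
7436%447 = 284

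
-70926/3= - 23642=-  23642.00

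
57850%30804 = 27046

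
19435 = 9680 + 9755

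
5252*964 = 5062928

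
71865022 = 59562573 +12302449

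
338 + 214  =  552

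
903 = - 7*(  -  129)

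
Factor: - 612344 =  - 2^3*76543^1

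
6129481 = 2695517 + 3433964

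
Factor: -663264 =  - 2^5*3^2* 7^2*47^1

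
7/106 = 7/106 = 0.07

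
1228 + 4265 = 5493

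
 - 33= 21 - 54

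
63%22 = 19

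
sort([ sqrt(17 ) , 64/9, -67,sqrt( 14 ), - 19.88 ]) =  [ - 67, - 19.88 , sqrt( 14), sqrt(17),64/9 ]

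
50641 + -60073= - 9432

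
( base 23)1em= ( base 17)306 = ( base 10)873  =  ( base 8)1551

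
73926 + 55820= 129746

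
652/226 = 2+100/113 = 2.88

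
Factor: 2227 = 17^1*131^1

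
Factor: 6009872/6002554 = 3004936/3001277 = 2^3*11^1*97^( - 1)*30941^ ( - 1) *34147^1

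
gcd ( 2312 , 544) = 136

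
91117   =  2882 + 88235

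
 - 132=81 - 213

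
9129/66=138 + 7/22 = 138.32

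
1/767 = 1/767 = 0.00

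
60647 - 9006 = 51641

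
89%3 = 2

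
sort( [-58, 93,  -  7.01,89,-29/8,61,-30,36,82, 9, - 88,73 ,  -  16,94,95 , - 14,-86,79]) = [-88, - 86, - 58,  -  30,  -  16, - 14,- 7.01,  -  29/8,9,36, 61,73,  79,  82,89,93, 94,95 ]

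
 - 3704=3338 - 7042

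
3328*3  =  9984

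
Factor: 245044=2^2*61261^1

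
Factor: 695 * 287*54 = 10771110=2^1*3^3*5^1 * 7^1*41^1*139^1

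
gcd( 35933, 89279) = 1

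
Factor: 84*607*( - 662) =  - 2^3*3^1 * 7^1*331^1*607^1 = -33754056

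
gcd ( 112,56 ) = 56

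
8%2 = 0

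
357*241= 86037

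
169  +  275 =444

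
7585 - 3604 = 3981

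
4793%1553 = 134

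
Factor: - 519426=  - 2^1*3^3*9619^1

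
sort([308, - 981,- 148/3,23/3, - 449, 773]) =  [ - 981,-449  , - 148/3,  23/3, 308, 773]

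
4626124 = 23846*194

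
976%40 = 16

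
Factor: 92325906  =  2^1*3^5 *271^1 * 701^1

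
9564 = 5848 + 3716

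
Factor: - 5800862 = -2^1*197^1*14723^1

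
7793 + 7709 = 15502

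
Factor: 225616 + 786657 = 1012273 = 733^1*1381^1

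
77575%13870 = 8225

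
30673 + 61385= 92058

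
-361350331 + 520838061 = 159487730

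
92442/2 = 46221 = 46221.00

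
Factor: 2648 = 2^3*331^1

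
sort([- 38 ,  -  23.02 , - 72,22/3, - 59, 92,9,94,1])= [ - 72, - 59, - 38, - 23.02, 1,22/3,9,92,94 ] 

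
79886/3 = 79886/3 = 26628.67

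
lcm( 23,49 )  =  1127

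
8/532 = 2/133=0.02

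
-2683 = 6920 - 9603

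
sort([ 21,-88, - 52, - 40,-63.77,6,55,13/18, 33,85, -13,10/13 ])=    [ - 88, - 63.77,  -  52, - 40, - 13,13/18, 10/13,6, 21, 33, 55,  85]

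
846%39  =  27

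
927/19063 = 927/19063=0.05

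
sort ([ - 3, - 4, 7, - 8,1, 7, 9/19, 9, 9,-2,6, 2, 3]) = [ -8, - 4, - 3,-2, 9/19, 1, 2, 3,6, 7, 7, 9,9] 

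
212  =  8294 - 8082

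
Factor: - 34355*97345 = -3344287475 = - 5^2 * 6871^1*19469^1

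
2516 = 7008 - 4492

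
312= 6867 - 6555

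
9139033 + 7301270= 16440303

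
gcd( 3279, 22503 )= 3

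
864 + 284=1148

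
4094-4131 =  - 37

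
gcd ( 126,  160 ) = 2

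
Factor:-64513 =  - 64513^1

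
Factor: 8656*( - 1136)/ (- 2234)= 4916608/1117 = 2^7*71^1*541^1*1117^ ( - 1)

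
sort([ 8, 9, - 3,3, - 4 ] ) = [ - 4, - 3,3,8,9 ]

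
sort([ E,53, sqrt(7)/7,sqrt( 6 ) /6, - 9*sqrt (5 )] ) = [ - 9*sqrt(5 ) , sqrt( 7 )/7, sqrt(6 ) /6,E, 53]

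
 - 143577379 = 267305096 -410882475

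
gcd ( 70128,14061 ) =3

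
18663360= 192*97205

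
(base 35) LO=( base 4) 23313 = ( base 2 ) 1011110111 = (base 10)759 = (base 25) 159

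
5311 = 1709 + 3602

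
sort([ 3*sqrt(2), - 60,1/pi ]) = [-60,1/pi,3*sqrt( 2)] 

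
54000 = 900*60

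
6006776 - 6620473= - 613697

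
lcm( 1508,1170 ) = 67860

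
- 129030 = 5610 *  (-23) 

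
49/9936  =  49/9936= 0.00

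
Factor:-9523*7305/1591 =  - 3^1 *5^1*37^( - 1)*43^(  -  1)*89^1*107^1*487^1 = -  69565515/1591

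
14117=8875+5242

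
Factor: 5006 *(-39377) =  - 2^1*13^2*233^1 * 2503^1 = - 197121262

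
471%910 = 471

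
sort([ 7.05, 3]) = [ 3, 7.05 ]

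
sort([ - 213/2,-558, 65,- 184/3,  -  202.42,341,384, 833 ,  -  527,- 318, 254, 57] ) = [-558, - 527,  -  318, - 202.42 ,- 213/2, - 184/3,  57, 65, 254,341,384,833 ]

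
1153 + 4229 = 5382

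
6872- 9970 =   -  3098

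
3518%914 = 776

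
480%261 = 219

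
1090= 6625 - 5535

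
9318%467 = 445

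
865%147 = 130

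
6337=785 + 5552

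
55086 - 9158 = 45928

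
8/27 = 8/27 = 0.30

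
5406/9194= 2703/4597 = 0.59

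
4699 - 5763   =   - 1064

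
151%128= 23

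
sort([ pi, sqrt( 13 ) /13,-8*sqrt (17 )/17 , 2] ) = [ - 8*sqrt(17 )/17,sqrt( 13 )/13, 2,pi]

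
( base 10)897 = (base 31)st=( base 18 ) 2df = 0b1110000001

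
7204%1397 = 219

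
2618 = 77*34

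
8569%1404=145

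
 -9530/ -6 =1588+1/3 = 1588.33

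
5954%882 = 662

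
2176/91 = 2176/91  =  23.91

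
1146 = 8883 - 7737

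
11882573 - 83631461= -71748888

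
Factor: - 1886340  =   - 2^2*3^1*5^1*149^1*211^1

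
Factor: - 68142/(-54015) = 2^1*5^(  -  1 )*13^( -1)*41^1  =  82/65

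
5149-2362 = 2787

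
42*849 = 35658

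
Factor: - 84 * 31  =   - 2604 = -2^2 * 3^1*7^1 * 31^1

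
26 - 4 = 22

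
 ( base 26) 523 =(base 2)110101101011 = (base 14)1375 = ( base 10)3435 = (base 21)7GC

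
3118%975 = 193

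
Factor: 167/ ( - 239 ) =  - 167^1*239^( - 1 ) 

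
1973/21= 1973/21 = 93.95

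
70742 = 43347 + 27395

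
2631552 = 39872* 66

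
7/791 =1/113 = 0.01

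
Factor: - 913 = - 11^1 *83^1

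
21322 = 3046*7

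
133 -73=60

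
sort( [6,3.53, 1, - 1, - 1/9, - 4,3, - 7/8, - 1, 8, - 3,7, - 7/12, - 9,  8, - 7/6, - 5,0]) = [ - 9 , - 5,-4, - 3, - 7/6,  -  1,  -  1, - 7/8, - 7/12,-1/9, 0 , 1,3,3.53,6, 7, 8, 8]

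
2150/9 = 2150/9 = 238.89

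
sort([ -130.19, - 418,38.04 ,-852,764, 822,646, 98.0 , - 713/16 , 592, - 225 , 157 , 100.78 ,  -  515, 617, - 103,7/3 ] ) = [ - 852, - 515, - 418,-225 , - 130.19, - 103,-713/16, 7/3,38.04,  98.0,100.78,  157 , 592 , 617, 646,764, 822 ]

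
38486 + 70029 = 108515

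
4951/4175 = 1 + 776/4175 = 1.19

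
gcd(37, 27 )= 1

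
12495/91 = 137 +4/13=137.31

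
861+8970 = 9831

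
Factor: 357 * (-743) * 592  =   - 2^4*3^1*7^1*17^1 * 37^1*743^1 = - 157028592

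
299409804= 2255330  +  297154474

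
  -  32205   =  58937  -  91142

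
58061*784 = 45519824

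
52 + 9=61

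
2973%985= 18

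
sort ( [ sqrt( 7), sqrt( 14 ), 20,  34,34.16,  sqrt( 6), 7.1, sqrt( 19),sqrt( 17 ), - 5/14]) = [-5/14, sqrt( 6 ), sqrt( 7),  sqrt(14),  sqrt(17 ),  sqrt(19), 7.1, 20, 34, 34.16] 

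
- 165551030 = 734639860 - 900190890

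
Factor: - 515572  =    -  2^2*61^1*2113^1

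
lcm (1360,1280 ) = 21760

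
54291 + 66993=121284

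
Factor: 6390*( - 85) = -543150 = - 2^1* 3^2*5^2*17^1 * 71^1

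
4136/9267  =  4136/9267 = 0.45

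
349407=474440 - 125033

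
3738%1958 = 1780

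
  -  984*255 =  - 250920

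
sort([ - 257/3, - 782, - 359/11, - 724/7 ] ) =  [ - 782, -724/7,- 257/3,-359/11 ] 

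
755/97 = 7+76/97 = 7.78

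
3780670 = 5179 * 730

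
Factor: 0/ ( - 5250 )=0^1 = 0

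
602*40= 24080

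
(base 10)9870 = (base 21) 1180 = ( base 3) 111112120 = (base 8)23216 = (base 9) 14476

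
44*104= 4576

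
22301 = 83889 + - 61588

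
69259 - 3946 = 65313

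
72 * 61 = 4392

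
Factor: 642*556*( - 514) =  - 183473328 =- 2^4*3^1*107^1*139^1*257^1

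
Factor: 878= 2^1*439^1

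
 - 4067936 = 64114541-68182477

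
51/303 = 17/101 = 0.17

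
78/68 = 39/34 = 1.15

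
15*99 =1485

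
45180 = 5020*9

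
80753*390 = 31493670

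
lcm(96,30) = 480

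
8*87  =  696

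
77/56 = 11/8 = 1.38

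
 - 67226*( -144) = 9680544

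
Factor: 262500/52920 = 2^( - 1)*3^ ( - 2)*5^4 * 7^ (-1) = 625/126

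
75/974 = 75/974 = 0.08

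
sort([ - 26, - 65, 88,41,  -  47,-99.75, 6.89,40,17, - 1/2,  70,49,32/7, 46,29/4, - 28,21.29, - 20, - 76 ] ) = [ - 99.75, - 76, - 65, - 47, -28, - 26, - 20, - 1/2, 32/7,6.89, 29/4,17,21.29,40, 41, 46,49,70, 88]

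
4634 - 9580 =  - 4946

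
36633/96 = 381 + 19/32 = 381.59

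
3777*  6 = 22662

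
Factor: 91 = 7^1 *13^1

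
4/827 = 4/827=0.00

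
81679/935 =87 + 334/935 = 87.36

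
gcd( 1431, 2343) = 3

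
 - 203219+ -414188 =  - 617407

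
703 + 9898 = 10601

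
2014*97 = 195358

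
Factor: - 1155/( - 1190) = 2^(- 1)*3^1*11^1*17^(- 1 ) = 33/34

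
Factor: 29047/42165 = 31/45 = 3^( - 2)*5^( - 1)*31^1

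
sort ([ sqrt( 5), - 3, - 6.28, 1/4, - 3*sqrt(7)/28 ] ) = [-6.28,  -  3, -3*sqrt ( 7)/28,1/4,sqrt(5)]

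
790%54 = 34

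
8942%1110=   62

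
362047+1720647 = 2082694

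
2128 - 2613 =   -  485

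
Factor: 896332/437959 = 2^2*29^1* 7727^1*437959^(  -  1) 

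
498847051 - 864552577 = -365705526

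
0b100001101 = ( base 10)269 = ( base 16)10D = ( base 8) 415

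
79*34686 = 2740194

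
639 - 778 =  - 139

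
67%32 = 3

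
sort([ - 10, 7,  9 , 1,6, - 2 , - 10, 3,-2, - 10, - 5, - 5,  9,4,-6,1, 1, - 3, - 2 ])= [-10, - 10, - 10, - 6,-5,- 5, - 3, - 2, - 2,- 2, 1, 1,1, 3, 4, 6, 7, 9,9 ] 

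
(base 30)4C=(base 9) 156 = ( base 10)132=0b10000100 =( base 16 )84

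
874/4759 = 874/4759= 0.18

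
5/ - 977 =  - 1 + 972/977 = - 0.01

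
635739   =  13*48903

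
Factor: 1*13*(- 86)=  - 2^1*13^1*43^1  =  - 1118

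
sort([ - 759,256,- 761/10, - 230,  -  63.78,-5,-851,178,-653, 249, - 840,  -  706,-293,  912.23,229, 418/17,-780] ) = [ - 851,-840,-780,-759 , - 706, - 653, - 293,-230,-761/10 , - 63.78, - 5,418/17,178,229,249,256,912.23]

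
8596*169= 1452724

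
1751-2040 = -289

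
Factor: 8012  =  2^2 * 2003^1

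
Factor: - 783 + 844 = 61  =  61^1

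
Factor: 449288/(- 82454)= - 224644/41227=- 2^2*7^1*71^1*113^1*41227^(- 1 )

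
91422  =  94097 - 2675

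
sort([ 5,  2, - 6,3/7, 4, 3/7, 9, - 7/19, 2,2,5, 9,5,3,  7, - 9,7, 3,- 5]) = [  -  9,  -  6, - 5, - 7/19, 3/7,  3/7 , 2,2, 2, 3,3,4,5,  5 , 5, 7,7,  9,9 ]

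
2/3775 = 2/3775 = 0.00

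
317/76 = 4 +13/76= 4.17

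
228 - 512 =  - 284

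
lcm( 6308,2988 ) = 56772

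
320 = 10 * 32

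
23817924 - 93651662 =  - 69833738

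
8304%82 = 22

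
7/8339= 7/8339=0.00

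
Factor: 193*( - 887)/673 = -171191/673 = -193^1 * 673^ ( - 1)*887^1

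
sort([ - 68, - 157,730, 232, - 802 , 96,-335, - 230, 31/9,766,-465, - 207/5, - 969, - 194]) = [ - 969,  -  802,  -  465, - 335, - 230,-194, - 157, - 68,-207/5, 31/9, 96, 232, 730, 766 ] 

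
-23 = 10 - 33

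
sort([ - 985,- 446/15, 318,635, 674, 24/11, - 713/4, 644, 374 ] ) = [ -985, - 713/4,-446/15,24/11, 318,374,635,644 , 674] 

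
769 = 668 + 101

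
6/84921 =2/28307 = 0.00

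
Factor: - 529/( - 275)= 5^(-2 )* 11^(-1 )*23^2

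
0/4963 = 0 = 0.00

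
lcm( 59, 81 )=4779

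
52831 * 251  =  13260581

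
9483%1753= 718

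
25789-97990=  -72201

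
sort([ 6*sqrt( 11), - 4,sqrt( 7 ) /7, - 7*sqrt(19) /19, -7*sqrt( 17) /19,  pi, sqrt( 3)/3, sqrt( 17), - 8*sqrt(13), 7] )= [ - 8*sqrt( 13),  -  4, - 7*sqrt(19 )/19, - 7*sqrt( 17 ) /19, sqrt (7 )/7,  sqrt(3)/3, pi, sqrt( 17), 7,6*sqrt (11)]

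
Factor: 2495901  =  3^1* 831967^1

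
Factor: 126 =2^1*3^2*7^1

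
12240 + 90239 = 102479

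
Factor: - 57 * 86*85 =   -  2^1*3^1*5^1 *17^1 * 19^1*43^1= - 416670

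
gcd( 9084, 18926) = 2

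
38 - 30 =8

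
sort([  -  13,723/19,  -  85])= [ - 85,  -  13, 723/19]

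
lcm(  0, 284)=0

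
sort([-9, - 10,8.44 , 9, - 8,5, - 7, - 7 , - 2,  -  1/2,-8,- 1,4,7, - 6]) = [ - 10,-9,-8, - 8, - 7,-7,-6 ,-2, - 1, - 1/2,4, 5,7,8.44, 9]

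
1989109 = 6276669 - 4287560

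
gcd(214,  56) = 2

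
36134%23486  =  12648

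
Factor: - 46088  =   - 2^3*7^1 * 823^1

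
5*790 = 3950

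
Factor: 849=3^1*283^1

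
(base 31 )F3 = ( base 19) 15c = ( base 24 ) JC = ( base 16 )1D4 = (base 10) 468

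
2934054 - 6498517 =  - 3564463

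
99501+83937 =183438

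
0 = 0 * 32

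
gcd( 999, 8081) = 1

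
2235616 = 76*29416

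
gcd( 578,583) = 1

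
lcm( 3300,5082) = 254100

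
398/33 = 398/33 = 12.06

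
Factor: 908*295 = 2^2*5^1 * 59^1*227^1 = 267860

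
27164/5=5432 + 4/5=5432.80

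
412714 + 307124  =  719838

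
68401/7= 9771 + 4/7 =9771.57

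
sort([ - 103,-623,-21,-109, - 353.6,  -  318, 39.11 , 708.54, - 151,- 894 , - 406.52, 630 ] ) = [ - 894, - 623, - 406.52, - 353.6, - 318, - 151, - 109, - 103, - 21 , 39.11,630,708.54]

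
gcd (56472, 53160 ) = 24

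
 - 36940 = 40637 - 77577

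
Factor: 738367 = 7^1*313^1*337^1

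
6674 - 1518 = 5156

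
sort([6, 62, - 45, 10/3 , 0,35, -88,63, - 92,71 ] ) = [ - 92, - 88, - 45, 0,10/3 , 6, 35,62,  63,71] 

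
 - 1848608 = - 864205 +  - 984403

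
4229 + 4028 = 8257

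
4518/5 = 903 + 3/5 =903.60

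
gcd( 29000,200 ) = 200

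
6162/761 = 8+74/761 = 8.10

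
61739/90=685  +  89/90 = 685.99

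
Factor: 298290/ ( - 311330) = - 183/191 = - 3^1 * 61^1*191^( - 1 )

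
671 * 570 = 382470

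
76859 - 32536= 44323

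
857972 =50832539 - 49974567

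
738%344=50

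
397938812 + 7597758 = 405536570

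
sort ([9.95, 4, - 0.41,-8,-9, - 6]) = [ - 9,-8,- 6 ,-0.41, 4,9.95 ] 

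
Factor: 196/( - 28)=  - 7^1  =  - 7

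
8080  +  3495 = 11575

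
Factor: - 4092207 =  - 3^1*7^1 *194867^1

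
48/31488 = 1/656 = 0.00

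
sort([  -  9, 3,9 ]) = [ - 9, 3, 9] 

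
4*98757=395028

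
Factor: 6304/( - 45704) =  - 2^2*29^( - 1 )=   -  4/29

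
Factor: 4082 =2^1 * 13^1*157^1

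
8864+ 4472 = 13336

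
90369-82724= 7645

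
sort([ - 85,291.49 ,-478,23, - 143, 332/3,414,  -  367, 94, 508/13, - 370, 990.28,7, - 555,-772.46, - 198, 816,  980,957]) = [ - 772.46,-555, - 478, - 370,- 367, - 198, - 143, -85 , 7,23 , 508/13, 94, 332/3,291.49,414,816,957,980,990.28 ] 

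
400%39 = 10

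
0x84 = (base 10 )132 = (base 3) 11220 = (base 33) 40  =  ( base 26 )52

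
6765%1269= 420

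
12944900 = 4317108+8627792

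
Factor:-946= - 2^1* 11^1*43^1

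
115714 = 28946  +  86768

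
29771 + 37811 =67582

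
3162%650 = 562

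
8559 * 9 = 77031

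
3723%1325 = 1073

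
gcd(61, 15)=1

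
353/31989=353/31989 = 0.01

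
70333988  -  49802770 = 20531218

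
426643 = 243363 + 183280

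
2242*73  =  163666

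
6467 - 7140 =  - 673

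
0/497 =0= 0.00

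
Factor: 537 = 3^1*179^1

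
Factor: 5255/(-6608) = - 2^(-4)*5^1*7^(-1)*59^( - 1 ) * 1051^1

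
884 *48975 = 43293900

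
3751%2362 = 1389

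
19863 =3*6621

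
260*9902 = 2574520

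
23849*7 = 166943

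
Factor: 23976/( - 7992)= - 3^1 = - 3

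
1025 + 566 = 1591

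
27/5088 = 9/1696 = 0.01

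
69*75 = 5175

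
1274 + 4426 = 5700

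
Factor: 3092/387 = 2^2*3^( - 2 )* 43^( - 1 )*773^1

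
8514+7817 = 16331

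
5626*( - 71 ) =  - 399446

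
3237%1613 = 11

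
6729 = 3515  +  3214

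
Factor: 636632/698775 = 2^3*3^ ( - 1 )*5^( - 2 )*7^( - 1)*11^( - 3)*79579^1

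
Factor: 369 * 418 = 154242=2^1*3^2*11^1*19^1 * 41^1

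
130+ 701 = 831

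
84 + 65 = 149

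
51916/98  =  25958/49  =  529.76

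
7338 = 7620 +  -282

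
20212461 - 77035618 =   -  56823157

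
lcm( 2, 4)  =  4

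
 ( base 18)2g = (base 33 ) 1j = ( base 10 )52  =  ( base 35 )1H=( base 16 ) 34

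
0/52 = 0=   0.00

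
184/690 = 4/15 = 0.27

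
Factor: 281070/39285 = 2^1 * 97^( - 1)*347^1 = 694/97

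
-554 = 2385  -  2939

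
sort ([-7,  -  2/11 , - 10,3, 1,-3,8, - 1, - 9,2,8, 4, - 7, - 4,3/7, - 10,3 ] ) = [ - 10 , - 10, - 9, - 7,  -  7,- 4, - 3, - 1, - 2/11 , 3/7, 1, 2, 3,3,4,8, 8]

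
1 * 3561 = 3561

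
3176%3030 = 146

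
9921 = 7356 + 2565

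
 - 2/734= -1/367 = -0.00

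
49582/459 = 49582/459 = 108.02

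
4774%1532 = 178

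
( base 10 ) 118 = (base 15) 7D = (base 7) 226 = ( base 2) 1110110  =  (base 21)5d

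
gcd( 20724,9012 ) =12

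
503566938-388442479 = 115124459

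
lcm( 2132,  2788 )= 36244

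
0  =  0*1018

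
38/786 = 19/393 = 0.05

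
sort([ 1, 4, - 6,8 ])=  [ - 6,1,4, 8]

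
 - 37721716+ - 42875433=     -  80597149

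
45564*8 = 364512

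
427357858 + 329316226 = 756674084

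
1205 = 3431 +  -2226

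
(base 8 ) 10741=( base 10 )4577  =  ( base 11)3491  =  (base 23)8f0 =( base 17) FE4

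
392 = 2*196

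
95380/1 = 95380= 95380.00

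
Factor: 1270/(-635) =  - 2^1 = -2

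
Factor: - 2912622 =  - 2^1*3^1*485437^1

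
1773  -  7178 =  - 5405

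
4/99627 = 4/99627  =  0.00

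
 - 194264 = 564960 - 759224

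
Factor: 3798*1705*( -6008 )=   - 38905344720 = - 2^4*3^2*5^1*11^1*31^1*211^1* 751^1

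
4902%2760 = 2142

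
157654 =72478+85176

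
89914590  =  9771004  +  80143586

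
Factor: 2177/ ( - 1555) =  - 7/5 = - 5^(-1)*7^1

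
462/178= 231/89= 2.60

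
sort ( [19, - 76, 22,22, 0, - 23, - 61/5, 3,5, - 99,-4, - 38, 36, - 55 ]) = [ - 99,  -  76 , - 55,  -  38,-23, - 61/5, - 4 , 0, 3,5,19,22,22, 36] 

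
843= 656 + 187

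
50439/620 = 50439/620 =81.35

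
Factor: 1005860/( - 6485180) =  - 13^( - 1)*19^1*2647^1 *24943^(- 1) = - 50293/324259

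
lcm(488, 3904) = 3904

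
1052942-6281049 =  - 5228107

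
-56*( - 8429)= 472024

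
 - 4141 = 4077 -8218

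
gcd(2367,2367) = 2367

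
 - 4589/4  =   - 4589/4 = -1147.25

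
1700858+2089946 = 3790804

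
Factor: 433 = 433^1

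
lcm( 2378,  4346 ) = 126034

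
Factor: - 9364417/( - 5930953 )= 7^ ( - 1 )*101^1 * 92717^1*847279^( - 1 ) 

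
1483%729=25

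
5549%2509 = 531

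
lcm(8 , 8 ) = 8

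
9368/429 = 21 + 359/429 = 21.84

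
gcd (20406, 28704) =6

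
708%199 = 111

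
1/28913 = 1/28913 = 0.00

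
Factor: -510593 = - 89^1 * 5737^1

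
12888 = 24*537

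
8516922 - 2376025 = 6140897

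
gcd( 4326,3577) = 7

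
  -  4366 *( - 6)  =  26196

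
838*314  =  263132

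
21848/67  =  326+6/67 = 326.09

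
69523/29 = 2397 +10/29 = 2397.34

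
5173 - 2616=2557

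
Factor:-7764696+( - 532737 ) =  -8297433 = -3^2*19^1* 48523^1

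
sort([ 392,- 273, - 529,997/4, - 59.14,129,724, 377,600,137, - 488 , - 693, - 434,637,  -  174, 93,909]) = [- 693 , - 529,- 488, - 434, -273, - 174, - 59.14 , 93, 129,137 , 997/4,377, 392,600,637, 724,  909]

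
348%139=70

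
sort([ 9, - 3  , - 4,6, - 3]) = [ - 4, - 3, - 3,6,9]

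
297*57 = 16929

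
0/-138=0/1 = - 0.00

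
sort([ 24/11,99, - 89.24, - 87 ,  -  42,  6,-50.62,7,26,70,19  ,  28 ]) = [ - 89.24,-87,-50.62 ,- 42, 24/11,6, 7, 19,26, 28, 70,99] 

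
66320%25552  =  15216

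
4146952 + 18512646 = 22659598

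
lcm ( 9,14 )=126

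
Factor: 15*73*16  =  2^4 * 3^1*5^1*73^1 = 17520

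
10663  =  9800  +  863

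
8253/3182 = 2 + 1889/3182 = 2.59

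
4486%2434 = 2052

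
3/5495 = 3/5495 = 0.00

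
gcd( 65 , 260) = 65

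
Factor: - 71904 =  - 2^5 * 3^1 * 7^1*107^1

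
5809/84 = 69+13/84 = 69.15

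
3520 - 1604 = 1916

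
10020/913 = 10 + 890/913 = 10.97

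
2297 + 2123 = 4420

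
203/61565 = 29/8795 = 0.00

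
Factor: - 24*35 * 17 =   -  2^3 * 3^1*5^1*7^1*17^1=   - 14280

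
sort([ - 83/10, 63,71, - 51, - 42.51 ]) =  [ - 51, - 42.51,  -  83/10,63,71]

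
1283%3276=1283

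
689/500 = 1 + 189/500= 1.38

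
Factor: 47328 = 2^5*3^1*17^1*29^1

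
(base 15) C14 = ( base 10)2719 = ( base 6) 20331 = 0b101010011111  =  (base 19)7a2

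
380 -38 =342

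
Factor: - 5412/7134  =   - 2^1*11^1*29^( - 1) = - 22/29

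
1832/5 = 366 + 2/5 = 366.40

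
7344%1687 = 596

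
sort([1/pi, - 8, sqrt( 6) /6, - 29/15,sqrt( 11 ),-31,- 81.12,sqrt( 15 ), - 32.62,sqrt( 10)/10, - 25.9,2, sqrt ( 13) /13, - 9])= [ - 81.12, - 32.62, - 31, - 25.9, - 9, - 8, - 29/15,sqrt(13) /13, sqrt( 10)/10,1/pi, sqrt( 6 )/6,2,sqrt(11 ),sqrt (15) ] 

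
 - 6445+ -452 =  - 6897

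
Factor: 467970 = 2^1*3^1*5^1 * 19^1*821^1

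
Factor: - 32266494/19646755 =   -  2^1 * 3^2*5^( -1 ) * 13^2*10607^1*3929351^(-1 )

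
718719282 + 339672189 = 1058391471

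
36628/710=18314/355 = 51.59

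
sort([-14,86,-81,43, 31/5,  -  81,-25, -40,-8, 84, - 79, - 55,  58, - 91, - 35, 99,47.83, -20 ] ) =[ - 91, - 81, - 81,-79 ,-55, - 40, - 35,-25,  -  20, - 14, - 8,31/5, 43,47.83,  58, 84, 86,99]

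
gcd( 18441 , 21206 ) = 1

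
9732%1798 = 742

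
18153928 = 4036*4498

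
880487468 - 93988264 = 786499204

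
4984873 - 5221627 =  - 236754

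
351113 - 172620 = 178493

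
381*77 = 29337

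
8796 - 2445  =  6351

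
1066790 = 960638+106152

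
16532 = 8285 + 8247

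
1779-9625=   -7846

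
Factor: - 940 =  - 2^2*5^1*47^1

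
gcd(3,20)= 1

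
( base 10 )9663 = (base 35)7v3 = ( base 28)C93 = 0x25bf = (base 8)22677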